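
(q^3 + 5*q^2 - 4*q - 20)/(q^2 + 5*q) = q - 4/q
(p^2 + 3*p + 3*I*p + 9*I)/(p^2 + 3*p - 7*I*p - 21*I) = (p + 3*I)/(p - 7*I)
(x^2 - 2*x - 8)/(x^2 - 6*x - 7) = (-x^2 + 2*x + 8)/(-x^2 + 6*x + 7)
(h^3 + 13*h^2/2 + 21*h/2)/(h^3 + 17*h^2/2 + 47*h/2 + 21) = h/(h + 2)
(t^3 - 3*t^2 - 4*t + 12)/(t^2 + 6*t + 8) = (t^2 - 5*t + 6)/(t + 4)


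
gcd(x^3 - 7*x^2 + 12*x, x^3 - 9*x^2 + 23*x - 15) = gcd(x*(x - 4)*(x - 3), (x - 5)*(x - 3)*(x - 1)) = x - 3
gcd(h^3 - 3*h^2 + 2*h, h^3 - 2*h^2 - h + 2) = h^2 - 3*h + 2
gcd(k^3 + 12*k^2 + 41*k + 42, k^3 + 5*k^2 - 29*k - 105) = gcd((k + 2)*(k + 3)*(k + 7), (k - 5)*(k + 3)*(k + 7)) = k^2 + 10*k + 21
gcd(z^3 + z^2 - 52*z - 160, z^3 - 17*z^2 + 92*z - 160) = z - 8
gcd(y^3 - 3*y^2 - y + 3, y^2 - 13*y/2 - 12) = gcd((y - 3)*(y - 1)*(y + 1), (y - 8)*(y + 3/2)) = 1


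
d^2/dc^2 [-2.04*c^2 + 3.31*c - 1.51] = -4.08000000000000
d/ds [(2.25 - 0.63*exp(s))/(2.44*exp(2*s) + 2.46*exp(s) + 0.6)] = (1.5372*exp(2*s) - 10.98*exp(s) - 5.913)*exp(s)/(5.9536*exp(4*s) + 12.0048*exp(3*s) + 8.9796*exp(2*s) + 2.952*exp(s) + 0.36)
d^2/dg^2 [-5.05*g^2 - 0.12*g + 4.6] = -10.1000000000000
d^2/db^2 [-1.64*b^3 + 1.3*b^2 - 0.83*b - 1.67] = 2.6 - 9.84*b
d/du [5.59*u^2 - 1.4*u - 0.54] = 11.18*u - 1.4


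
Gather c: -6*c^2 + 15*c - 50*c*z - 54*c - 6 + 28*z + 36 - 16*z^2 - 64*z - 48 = -6*c^2 + c*(-50*z - 39) - 16*z^2 - 36*z - 18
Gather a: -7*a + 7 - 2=5 - 7*a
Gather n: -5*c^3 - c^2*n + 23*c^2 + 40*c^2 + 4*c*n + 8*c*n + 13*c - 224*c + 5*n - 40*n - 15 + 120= -5*c^3 + 63*c^2 - 211*c + n*(-c^2 + 12*c - 35) + 105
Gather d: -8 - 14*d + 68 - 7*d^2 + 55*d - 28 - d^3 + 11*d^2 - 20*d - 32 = -d^3 + 4*d^2 + 21*d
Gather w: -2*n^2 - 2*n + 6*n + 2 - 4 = -2*n^2 + 4*n - 2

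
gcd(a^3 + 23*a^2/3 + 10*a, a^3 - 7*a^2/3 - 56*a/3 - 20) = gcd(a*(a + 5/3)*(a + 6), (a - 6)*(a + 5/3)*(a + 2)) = a + 5/3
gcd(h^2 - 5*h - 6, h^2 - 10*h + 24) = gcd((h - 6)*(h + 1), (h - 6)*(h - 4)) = h - 6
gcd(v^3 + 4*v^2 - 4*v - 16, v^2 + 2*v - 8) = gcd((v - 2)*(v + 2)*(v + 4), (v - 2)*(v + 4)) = v^2 + 2*v - 8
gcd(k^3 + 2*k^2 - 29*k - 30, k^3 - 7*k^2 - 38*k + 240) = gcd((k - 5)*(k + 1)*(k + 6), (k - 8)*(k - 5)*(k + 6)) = k^2 + k - 30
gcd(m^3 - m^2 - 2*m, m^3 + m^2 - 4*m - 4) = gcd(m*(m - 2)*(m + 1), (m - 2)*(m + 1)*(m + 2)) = m^2 - m - 2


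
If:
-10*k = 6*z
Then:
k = -3*z/5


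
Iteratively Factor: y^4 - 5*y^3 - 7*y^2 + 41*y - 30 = (y + 3)*(y^3 - 8*y^2 + 17*y - 10) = (y - 1)*(y + 3)*(y^2 - 7*y + 10) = (y - 2)*(y - 1)*(y + 3)*(y - 5)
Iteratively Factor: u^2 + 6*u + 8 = (u + 2)*(u + 4)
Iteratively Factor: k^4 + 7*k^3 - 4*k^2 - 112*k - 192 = (k - 4)*(k^3 + 11*k^2 + 40*k + 48) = (k - 4)*(k + 3)*(k^2 + 8*k + 16) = (k - 4)*(k + 3)*(k + 4)*(k + 4)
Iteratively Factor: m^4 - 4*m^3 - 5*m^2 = (m - 5)*(m^3 + m^2) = (m - 5)*(m + 1)*(m^2) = m*(m - 5)*(m + 1)*(m)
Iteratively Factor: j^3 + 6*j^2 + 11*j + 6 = (j + 1)*(j^2 + 5*j + 6) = (j + 1)*(j + 2)*(j + 3)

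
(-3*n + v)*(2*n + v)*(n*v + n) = -6*n^3*v - 6*n^3 - n^2*v^2 - n^2*v + n*v^3 + n*v^2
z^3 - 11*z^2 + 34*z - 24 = (z - 6)*(z - 4)*(z - 1)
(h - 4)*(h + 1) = h^2 - 3*h - 4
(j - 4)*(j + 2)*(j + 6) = j^3 + 4*j^2 - 20*j - 48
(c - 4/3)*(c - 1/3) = c^2 - 5*c/3 + 4/9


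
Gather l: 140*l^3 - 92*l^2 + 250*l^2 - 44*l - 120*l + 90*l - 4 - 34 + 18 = 140*l^3 + 158*l^2 - 74*l - 20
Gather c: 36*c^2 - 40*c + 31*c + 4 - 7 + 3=36*c^2 - 9*c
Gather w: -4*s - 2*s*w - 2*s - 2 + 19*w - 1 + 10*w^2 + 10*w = -6*s + 10*w^2 + w*(29 - 2*s) - 3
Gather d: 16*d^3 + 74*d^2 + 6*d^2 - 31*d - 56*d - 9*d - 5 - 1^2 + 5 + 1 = 16*d^3 + 80*d^2 - 96*d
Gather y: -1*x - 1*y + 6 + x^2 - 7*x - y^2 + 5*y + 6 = x^2 - 8*x - y^2 + 4*y + 12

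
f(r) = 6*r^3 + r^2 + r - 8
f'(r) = 18*r^2 + 2*r + 1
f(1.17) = 4.15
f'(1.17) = 27.98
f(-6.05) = -1306.12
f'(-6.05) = 647.74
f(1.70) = 26.07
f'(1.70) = 56.42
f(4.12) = 432.70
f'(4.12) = 314.78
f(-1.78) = -40.45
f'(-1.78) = 54.47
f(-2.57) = -105.81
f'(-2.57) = 114.75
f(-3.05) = -171.98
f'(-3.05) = 162.34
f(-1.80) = -41.55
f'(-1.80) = 55.72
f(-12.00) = -10244.00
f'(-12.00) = 2569.00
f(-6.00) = -1274.00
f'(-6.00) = 637.00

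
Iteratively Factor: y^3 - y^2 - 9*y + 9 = (y - 3)*(y^2 + 2*y - 3) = (y - 3)*(y + 3)*(y - 1)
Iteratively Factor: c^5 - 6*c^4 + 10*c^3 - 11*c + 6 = (c - 2)*(c^4 - 4*c^3 + 2*c^2 + 4*c - 3) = (c - 2)*(c - 1)*(c^3 - 3*c^2 - c + 3) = (c - 2)*(c - 1)*(c + 1)*(c^2 - 4*c + 3) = (c - 2)*(c - 1)^2*(c + 1)*(c - 3)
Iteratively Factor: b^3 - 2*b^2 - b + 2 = (b + 1)*(b^2 - 3*b + 2) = (b - 2)*(b + 1)*(b - 1)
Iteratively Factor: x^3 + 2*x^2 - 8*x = (x + 4)*(x^2 - 2*x) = x*(x + 4)*(x - 2)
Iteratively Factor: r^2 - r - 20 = (r + 4)*(r - 5)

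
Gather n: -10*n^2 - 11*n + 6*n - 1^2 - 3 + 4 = -10*n^2 - 5*n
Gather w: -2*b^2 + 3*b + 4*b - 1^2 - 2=-2*b^2 + 7*b - 3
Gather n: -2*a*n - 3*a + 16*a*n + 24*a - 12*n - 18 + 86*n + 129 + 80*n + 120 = 21*a + n*(14*a + 154) + 231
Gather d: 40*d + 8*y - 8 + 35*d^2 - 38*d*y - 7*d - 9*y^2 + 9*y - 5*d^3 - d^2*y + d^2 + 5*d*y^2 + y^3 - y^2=-5*d^3 + d^2*(36 - y) + d*(5*y^2 - 38*y + 33) + y^3 - 10*y^2 + 17*y - 8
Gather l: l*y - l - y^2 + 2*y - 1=l*(y - 1) - y^2 + 2*y - 1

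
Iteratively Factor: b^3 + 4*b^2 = (b + 4)*(b^2) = b*(b + 4)*(b)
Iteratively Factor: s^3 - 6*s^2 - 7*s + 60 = (s + 3)*(s^2 - 9*s + 20) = (s - 5)*(s + 3)*(s - 4)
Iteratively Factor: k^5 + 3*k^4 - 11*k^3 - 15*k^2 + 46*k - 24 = (k - 1)*(k^4 + 4*k^3 - 7*k^2 - 22*k + 24) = (k - 1)^2*(k^3 + 5*k^2 - 2*k - 24) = (k - 1)^2*(k + 3)*(k^2 + 2*k - 8) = (k - 1)^2*(k + 3)*(k + 4)*(k - 2)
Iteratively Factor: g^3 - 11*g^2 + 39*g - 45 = (g - 3)*(g^2 - 8*g + 15) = (g - 5)*(g - 3)*(g - 3)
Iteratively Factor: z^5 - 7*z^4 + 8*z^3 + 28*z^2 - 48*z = (z - 3)*(z^4 - 4*z^3 - 4*z^2 + 16*z) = (z - 3)*(z - 2)*(z^3 - 2*z^2 - 8*z) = z*(z - 3)*(z - 2)*(z^2 - 2*z - 8) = z*(z - 4)*(z - 3)*(z - 2)*(z + 2)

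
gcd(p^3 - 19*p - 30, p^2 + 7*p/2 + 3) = p + 2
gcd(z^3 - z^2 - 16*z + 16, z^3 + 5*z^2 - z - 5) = z - 1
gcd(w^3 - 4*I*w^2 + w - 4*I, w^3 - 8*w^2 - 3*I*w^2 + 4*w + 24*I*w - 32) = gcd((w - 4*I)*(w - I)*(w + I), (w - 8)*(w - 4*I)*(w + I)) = w^2 - 3*I*w + 4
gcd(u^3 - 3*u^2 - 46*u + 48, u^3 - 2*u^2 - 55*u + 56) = u^2 - 9*u + 8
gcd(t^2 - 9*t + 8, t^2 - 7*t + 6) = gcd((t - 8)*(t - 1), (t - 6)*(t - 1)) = t - 1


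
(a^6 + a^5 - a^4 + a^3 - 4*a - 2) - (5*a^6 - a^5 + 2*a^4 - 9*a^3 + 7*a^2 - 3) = -4*a^6 + 2*a^5 - 3*a^4 + 10*a^3 - 7*a^2 - 4*a + 1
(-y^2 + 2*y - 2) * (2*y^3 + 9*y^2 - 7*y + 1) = -2*y^5 - 5*y^4 + 21*y^3 - 33*y^2 + 16*y - 2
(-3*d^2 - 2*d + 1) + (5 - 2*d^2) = -5*d^2 - 2*d + 6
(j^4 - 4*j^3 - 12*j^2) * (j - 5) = j^5 - 9*j^4 + 8*j^3 + 60*j^2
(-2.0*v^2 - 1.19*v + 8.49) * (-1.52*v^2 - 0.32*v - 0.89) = 3.04*v^4 + 2.4488*v^3 - 10.744*v^2 - 1.6577*v - 7.5561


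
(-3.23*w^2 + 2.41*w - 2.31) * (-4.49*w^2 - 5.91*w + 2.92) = 14.5027*w^4 + 8.2684*w^3 - 13.3028*w^2 + 20.6893*w - 6.7452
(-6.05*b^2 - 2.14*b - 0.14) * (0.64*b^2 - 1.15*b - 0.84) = -3.872*b^4 + 5.5879*b^3 + 7.4534*b^2 + 1.9586*b + 0.1176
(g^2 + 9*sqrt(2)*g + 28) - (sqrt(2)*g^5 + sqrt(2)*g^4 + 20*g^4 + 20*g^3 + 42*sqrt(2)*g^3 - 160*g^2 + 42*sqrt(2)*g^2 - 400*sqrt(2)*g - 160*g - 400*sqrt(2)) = -sqrt(2)*g^5 - 20*g^4 - sqrt(2)*g^4 - 42*sqrt(2)*g^3 - 20*g^3 - 42*sqrt(2)*g^2 + 161*g^2 + 160*g + 409*sqrt(2)*g + 28 + 400*sqrt(2)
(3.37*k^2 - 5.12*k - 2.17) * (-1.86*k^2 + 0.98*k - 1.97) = -6.2682*k^4 + 12.8258*k^3 - 7.6203*k^2 + 7.9598*k + 4.2749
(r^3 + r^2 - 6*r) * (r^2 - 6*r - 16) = r^5 - 5*r^4 - 28*r^3 + 20*r^2 + 96*r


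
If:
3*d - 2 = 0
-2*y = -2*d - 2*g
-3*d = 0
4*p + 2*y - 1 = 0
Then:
No Solution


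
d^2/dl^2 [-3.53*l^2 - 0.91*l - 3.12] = -7.06000000000000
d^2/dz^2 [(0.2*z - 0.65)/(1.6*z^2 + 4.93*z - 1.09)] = ((0.108 - 1.92*z)*(1.6*z^2 + 4.93*z - 1.09) + (0.2*z - 0.65)*(3.2*z + 4.93)*(6.4*z + 9.86))/(1.6*z^2 + 4.93*z - 1.09)^3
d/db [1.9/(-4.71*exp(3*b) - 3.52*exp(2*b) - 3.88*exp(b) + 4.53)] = (26.847*exp(2*b) + 13.376*exp(b) + 7.372)*exp(b)/(4.71*exp(3*b) + 3.52*exp(2*b) + 3.88*exp(b) - 4.53)^2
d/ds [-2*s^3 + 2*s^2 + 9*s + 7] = -6*s^2 + 4*s + 9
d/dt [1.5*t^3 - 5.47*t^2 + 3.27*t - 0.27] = 4.5*t^2 - 10.94*t + 3.27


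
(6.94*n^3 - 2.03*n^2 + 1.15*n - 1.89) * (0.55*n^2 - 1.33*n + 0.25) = 3.817*n^5 - 10.3467*n^4 + 5.0674*n^3 - 3.0765*n^2 + 2.8012*n - 0.4725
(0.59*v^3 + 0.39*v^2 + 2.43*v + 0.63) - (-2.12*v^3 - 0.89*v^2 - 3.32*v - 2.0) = 2.71*v^3 + 1.28*v^2 + 5.75*v + 2.63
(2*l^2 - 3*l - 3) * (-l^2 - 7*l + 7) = -2*l^4 - 11*l^3 + 38*l^2 - 21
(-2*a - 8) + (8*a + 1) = 6*a - 7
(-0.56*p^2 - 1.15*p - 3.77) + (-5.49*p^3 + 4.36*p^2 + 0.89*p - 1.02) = -5.49*p^3 + 3.8*p^2 - 0.26*p - 4.79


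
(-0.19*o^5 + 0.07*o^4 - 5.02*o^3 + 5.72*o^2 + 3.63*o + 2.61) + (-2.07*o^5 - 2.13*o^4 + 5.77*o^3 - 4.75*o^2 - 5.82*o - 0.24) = -2.26*o^5 - 2.06*o^4 + 0.75*o^3 + 0.97*o^2 - 2.19*o + 2.37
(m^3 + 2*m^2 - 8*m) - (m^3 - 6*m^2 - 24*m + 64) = 8*m^2 + 16*m - 64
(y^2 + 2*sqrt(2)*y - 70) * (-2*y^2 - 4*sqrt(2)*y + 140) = -2*y^4 - 8*sqrt(2)*y^3 + 264*y^2 + 560*sqrt(2)*y - 9800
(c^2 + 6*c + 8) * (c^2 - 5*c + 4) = c^4 + c^3 - 18*c^2 - 16*c + 32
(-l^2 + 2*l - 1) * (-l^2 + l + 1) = l^4 - 3*l^3 + 2*l^2 + l - 1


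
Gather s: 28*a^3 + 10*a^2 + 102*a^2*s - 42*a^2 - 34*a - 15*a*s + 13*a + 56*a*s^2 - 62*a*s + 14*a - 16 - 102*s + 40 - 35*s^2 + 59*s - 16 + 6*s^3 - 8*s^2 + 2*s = 28*a^3 - 32*a^2 - 7*a + 6*s^3 + s^2*(56*a - 43) + s*(102*a^2 - 77*a - 41) + 8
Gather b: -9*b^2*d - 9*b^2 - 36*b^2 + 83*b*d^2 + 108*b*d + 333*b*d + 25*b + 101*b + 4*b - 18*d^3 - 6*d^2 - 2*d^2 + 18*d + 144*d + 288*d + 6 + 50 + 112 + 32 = b^2*(-9*d - 45) + b*(83*d^2 + 441*d + 130) - 18*d^3 - 8*d^2 + 450*d + 200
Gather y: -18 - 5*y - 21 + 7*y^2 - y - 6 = 7*y^2 - 6*y - 45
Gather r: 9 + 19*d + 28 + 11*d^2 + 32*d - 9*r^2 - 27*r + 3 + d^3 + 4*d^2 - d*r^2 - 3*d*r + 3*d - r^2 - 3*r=d^3 + 15*d^2 + 54*d + r^2*(-d - 10) + r*(-3*d - 30) + 40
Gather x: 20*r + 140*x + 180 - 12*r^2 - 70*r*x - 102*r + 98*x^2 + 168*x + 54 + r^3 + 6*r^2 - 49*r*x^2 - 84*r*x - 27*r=r^3 - 6*r^2 - 109*r + x^2*(98 - 49*r) + x*(308 - 154*r) + 234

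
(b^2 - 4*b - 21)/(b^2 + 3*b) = (b - 7)/b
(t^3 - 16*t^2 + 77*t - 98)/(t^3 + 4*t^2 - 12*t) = (t^2 - 14*t + 49)/(t*(t + 6))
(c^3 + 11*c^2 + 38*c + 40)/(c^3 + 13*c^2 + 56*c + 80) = (c + 2)/(c + 4)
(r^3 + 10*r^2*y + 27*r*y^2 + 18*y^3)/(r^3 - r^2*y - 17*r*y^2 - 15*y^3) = (-r - 6*y)/(-r + 5*y)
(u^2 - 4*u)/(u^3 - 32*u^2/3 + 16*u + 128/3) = 3*u/(3*u^2 - 20*u - 32)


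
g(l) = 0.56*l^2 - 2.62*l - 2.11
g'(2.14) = -0.22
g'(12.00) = 10.82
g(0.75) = -3.76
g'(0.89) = -1.62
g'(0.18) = -2.42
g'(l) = 1.12*l - 2.62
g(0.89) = -4.00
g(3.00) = -4.93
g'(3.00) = 0.74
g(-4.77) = 23.13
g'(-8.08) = -11.67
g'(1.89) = -0.50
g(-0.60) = -0.34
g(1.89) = -5.06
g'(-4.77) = -7.96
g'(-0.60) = -3.29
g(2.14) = -5.15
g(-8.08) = 55.62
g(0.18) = -2.56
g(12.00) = 47.09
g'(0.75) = -1.78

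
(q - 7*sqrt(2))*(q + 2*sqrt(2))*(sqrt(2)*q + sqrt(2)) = sqrt(2)*q^3 - 10*q^2 + sqrt(2)*q^2 - 28*sqrt(2)*q - 10*q - 28*sqrt(2)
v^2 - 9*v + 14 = (v - 7)*(v - 2)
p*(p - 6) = p^2 - 6*p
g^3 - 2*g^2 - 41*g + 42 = (g - 7)*(g - 1)*(g + 6)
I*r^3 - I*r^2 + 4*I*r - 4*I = (r - 2*I)*(r + 2*I)*(I*r - I)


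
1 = 1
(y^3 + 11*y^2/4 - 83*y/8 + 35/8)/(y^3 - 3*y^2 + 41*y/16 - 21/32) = 4*(y + 5)/(4*y - 3)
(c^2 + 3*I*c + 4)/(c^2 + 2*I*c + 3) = (c + 4*I)/(c + 3*I)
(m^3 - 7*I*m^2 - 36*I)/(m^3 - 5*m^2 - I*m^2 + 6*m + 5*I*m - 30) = (m - 6*I)/(m - 5)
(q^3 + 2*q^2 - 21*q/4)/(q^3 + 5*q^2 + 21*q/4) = (2*q - 3)/(2*q + 3)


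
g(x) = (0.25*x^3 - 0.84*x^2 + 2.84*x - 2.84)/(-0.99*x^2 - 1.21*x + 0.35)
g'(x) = (1.98*x + 1.21)*(0.25*x^3 - 0.84*x^2 + 2.84*x - 2.84)/(-0.99*x^2 - 1.21*x + 0.35)^2 + (0.75*x^2 - 1.68*x + 2.84)/(-0.99*x^2 - 1.21*x + 0.35) = (-0.2475*x^4 - 0.605*x^3 + 4.0905*x^2 - 6.2112*x - 2.4424)/(0.9801*x^4 + 2.3958*x^3 + 0.7711*x^2 - 0.847*x + 0.1225)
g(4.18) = -0.57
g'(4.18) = -0.16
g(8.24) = -1.35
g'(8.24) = -0.21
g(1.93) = -0.23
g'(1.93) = -0.22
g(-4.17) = 4.01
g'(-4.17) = 0.46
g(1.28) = 0.02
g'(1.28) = -0.71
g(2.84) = -0.38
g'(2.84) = -0.14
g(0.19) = -27.61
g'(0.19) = -488.89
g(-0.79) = -8.33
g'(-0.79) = 11.02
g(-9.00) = 4.04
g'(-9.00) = -0.17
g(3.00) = -0.40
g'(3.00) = -0.14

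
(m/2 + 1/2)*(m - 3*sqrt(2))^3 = m^4/2 - 9*sqrt(2)*m^3/2 + m^3/2 - 9*sqrt(2)*m^2/2 + 27*m^2 - 27*sqrt(2)*m + 27*m - 27*sqrt(2)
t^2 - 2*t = t*(t - 2)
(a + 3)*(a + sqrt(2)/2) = a^2 + sqrt(2)*a/2 + 3*a + 3*sqrt(2)/2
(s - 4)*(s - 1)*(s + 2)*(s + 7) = s^4 + 4*s^3 - 27*s^2 - 34*s + 56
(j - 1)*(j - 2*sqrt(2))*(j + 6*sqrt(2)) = j^3 - j^2 + 4*sqrt(2)*j^2 - 24*j - 4*sqrt(2)*j + 24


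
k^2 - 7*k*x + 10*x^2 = (k - 5*x)*(k - 2*x)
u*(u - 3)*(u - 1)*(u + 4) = u^4 - 13*u^2 + 12*u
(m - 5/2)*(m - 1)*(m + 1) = m^3 - 5*m^2/2 - m + 5/2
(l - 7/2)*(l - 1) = l^2 - 9*l/2 + 7/2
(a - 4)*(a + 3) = a^2 - a - 12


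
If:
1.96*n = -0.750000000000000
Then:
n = -0.38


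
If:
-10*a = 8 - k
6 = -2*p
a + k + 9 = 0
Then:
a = -17/11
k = -82/11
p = -3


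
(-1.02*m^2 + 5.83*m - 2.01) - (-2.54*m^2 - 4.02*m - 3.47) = 1.52*m^2 + 9.85*m + 1.46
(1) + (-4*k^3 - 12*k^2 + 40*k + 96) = -4*k^3 - 12*k^2 + 40*k + 97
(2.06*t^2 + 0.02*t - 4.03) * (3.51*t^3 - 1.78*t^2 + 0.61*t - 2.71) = 7.2306*t^5 - 3.5966*t^4 - 12.9243*t^3 + 1.603*t^2 - 2.5125*t + 10.9213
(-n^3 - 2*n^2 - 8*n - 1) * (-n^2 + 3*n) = n^5 - n^4 + 2*n^3 - 23*n^2 - 3*n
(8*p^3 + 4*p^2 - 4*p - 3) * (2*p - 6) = 16*p^4 - 40*p^3 - 32*p^2 + 18*p + 18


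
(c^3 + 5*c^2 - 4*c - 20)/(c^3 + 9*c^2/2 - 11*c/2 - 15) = 2*(c + 2)/(2*c + 3)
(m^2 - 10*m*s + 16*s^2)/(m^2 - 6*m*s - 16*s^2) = (m - 2*s)/(m + 2*s)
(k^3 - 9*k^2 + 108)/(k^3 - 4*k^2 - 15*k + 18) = (k - 6)/(k - 1)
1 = 1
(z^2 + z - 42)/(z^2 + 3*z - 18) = (z^2 + z - 42)/(z^2 + 3*z - 18)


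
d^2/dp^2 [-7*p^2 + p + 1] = -14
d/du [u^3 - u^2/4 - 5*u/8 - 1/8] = 3*u^2 - u/2 - 5/8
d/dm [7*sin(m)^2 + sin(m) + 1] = (14*sin(m) + 1)*cos(m)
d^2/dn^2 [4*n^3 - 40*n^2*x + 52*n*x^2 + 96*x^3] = 24*n - 80*x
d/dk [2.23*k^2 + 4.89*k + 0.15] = 4.46*k + 4.89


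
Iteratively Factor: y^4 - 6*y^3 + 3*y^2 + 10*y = (y - 2)*(y^3 - 4*y^2 - 5*y) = (y - 5)*(y - 2)*(y^2 + y) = (y - 5)*(y - 2)*(y + 1)*(y)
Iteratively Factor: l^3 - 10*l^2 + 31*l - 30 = (l - 2)*(l^2 - 8*l + 15) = (l - 3)*(l - 2)*(l - 5)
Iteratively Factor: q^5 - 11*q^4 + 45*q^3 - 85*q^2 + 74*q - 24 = (q - 1)*(q^4 - 10*q^3 + 35*q^2 - 50*q + 24) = (q - 2)*(q - 1)*(q^3 - 8*q^2 + 19*q - 12) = (q - 3)*(q - 2)*(q - 1)*(q^2 - 5*q + 4) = (q - 3)*(q - 2)*(q - 1)^2*(q - 4)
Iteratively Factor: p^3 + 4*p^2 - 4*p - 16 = (p + 4)*(p^2 - 4) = (p - 2)*(p + 4)*(p + 2)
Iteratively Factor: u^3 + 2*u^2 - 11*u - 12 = (u + 4)*(u^2 - 2*u - 3) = (u - 3)*(u + 4)*(u + 1)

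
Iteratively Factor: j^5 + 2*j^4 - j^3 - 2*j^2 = (j + 1)*(j^4 + j^3 - 2*j^2) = j*(j + 1)*(j^3 + j^2 - 2*j) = j*(j - 1)*(j + 1)*(j^2 + 2*j) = j*(j - 1)*(j + 1)*(j + 2)*(j)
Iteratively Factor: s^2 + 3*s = (s)*(s + 3)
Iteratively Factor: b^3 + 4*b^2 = (b)*(b^2 + 4*b) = b^2*(b + 4)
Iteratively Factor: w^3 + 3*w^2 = (w)*(w^2 + 3*w) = w^2*(w + 3)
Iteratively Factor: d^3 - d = (d)*(d^2 - 1) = d*(d + 1)*(d - 1)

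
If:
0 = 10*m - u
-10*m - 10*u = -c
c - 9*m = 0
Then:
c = 0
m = 0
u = 0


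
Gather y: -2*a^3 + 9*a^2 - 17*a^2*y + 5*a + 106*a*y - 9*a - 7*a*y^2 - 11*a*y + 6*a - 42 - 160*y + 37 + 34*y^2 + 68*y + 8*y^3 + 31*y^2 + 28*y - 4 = -2*a^3 + 9*a^2 + 2*a + 8*y^3 + y^2*(65 - 7*a) + y*(-17*a^2 + 95*a - 64) - 9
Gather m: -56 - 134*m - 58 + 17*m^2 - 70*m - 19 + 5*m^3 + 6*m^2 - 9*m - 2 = 5*m^3 + 23*m^2 - 213*m - 135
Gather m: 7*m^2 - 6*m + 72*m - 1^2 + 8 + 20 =7*m^2 + 66*m + 27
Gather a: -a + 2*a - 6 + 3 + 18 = a + 15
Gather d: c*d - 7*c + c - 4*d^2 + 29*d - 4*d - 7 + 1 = -6*c - 4*d^2 + d*(c + 25) - 6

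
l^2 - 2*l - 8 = (l - 4)*(l + 2)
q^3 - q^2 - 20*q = q*(q - 5)*(q + 4)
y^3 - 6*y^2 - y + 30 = (y - 5)*(y - 3)*(y + 2)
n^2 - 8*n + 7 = (n - 7)*(n - 1)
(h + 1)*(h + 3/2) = h^2 + 5*h/2 + 3/2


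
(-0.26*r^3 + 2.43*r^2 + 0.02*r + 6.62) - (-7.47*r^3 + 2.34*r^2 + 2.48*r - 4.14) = 7.21*r^3 + 0.0900000000000003*r^2 - 2.46*r + 10.76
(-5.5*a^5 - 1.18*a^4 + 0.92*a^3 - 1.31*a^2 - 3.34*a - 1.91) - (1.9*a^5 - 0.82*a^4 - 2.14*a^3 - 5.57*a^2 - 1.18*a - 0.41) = -7.4*a^5 - 0.36*a^4 + 3.06*a^3 + 4.26*a^2 - 2.16*a - 1.5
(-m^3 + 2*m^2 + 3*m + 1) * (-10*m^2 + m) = 10*m^5 - 21*m^4 - 28*m^3 - 7*m^2 + m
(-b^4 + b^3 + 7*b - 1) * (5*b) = -5*b^5 + 5*b^4 + 35*b^2 - 5*b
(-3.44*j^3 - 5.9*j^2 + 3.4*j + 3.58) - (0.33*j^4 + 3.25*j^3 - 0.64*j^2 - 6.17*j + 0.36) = -0.33*j^4 - 6.69*j^3 - 5.26*j^2 + 9.57*j + 3.22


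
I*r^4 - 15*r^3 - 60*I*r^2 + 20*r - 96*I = (r + 2*I)*(r + 6*I)*(r + 8*I)*(I*r + 1)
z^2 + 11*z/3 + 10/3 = (z + 5/3)*(z + 2)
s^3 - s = s*(s - 1)*(s + 1)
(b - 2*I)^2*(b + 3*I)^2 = b^4 + 2*I*b^3 + 11*b^2 + 12*I*b + 36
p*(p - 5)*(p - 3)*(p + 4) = p^4 - 4*p^3 - 17*p^2 + 60*p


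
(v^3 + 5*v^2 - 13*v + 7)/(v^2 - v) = v + 6 - 7/v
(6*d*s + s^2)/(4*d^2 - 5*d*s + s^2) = s*(6*d + s)/(4*d^2 - 5*d*s + s^2)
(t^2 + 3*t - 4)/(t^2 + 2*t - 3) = (t + 4)/(t + 3)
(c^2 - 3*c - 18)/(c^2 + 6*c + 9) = (c - 6)/(c + 3)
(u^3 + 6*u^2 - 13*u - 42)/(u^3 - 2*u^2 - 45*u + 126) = (u + 2)/(u - 6)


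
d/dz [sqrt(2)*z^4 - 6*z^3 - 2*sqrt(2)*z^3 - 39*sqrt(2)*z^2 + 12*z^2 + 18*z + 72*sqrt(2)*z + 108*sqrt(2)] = 4*sqrt(2)*z^3 - 18*z^2 - 6*sqrt(2)*z^2 - 78*sqrt(2)*z + 24*z + 18 + 72*sqrt(2)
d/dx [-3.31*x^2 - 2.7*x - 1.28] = -6.62*x - 2.7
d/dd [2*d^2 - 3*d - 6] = 4*d - 3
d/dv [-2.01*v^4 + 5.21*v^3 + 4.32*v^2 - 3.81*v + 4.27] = -8.04*v^3 + 15.63*v^2 + 8.64*v - 3.81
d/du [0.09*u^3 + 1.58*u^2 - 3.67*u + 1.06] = 0.27*u^2 + 3.16*u - 3.67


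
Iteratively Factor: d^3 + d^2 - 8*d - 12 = (d - 3)*(d^2 + 4*d + 4) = (d - 3)*(d + 2)*(d + 2)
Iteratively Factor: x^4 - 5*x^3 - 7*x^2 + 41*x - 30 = (x - 1)*(x^3 - 4*x^2 - 11*x + 30) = (x - 1)*(x + 3)*(x^2 - 7*x + 10) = (x - 5)*(x - 1)*(x + 3)*(x - 2)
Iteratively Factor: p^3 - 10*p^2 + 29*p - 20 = (p - 5)*(p^2 - 5*p + 4) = (p - 5)*(p - 4)*(p - 1)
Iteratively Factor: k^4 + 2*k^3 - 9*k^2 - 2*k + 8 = (k + 1)*(k^3 + k^2 - 10*k + 8) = (k + 1)*(k + 4)*(k^2 - 3*k + 2) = (k - 1)*(k + 1)*(k + 4)*(k - 2)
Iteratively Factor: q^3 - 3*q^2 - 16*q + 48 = (q + 4)*(q^2 - 7*q + 12) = (q - 3)*(q + 4)*(q - 4)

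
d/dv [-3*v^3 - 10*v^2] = v*(-9*v - 20)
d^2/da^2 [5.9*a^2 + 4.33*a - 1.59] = 11.8000000000000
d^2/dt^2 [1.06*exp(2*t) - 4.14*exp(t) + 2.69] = (4.24*exp(t) - 4.14)*exp(t)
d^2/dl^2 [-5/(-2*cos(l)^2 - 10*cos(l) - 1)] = 10*(-8*sin(l)^4 + 50*sin(l)^2 + 85*cos(l)/2 - 15*cos(3*l)/2 + 56)/(-2*sin(l)^2 + 10*cos(l) + 3)^3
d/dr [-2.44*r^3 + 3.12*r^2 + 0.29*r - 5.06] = -7.32*r^2 + 6.24*r + 0.29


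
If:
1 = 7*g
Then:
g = 1/7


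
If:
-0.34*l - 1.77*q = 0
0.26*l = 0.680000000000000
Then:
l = 2.62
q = -0.50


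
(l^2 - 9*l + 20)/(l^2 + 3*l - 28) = (l - 5)/(l + 7)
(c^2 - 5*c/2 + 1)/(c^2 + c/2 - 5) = (2*c - 1)/(2*c + 5)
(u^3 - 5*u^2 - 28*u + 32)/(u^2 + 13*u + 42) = (u^3 - 5*u^2 - 28*u + 32)/(u^2 + 13*u + 42)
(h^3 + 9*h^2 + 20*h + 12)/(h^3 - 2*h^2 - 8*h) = (h^2 + 7*h + 6)/(h*(h - 4))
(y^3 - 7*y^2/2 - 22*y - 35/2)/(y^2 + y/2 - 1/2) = (2*y^2 - 9*y - 35)/(2*y - 1)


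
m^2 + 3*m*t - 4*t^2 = (m - t)*(m + 4*t)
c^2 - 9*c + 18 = (c - 6)*(c - 3)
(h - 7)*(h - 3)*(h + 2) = h^3 - 8*h^2 + h + 42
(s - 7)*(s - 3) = s^2 - 10*s + 21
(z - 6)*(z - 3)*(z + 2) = z^3 - 7*z^2 + 36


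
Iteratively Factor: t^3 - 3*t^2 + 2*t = (t - 2)*(t^2 - t) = t*(t - 2)*(t - 1)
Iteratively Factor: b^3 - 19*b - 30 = (b - 5)*(b^2 + 5*b + 6) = (b - 5)*(b + 2)*(b + 3)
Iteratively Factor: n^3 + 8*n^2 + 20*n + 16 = (n + 4)*(n^2 + 4*n + 4) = (n + 2)*(n + 4)*(n + 2)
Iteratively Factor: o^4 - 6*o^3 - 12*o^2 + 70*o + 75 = (o + 3)*(o^3 - 9*o^2 + 15*o + 25) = (o - 5)*(o + 3)*(o^2 - 4*o - 5) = (o - 5)*(o + 1)*(o + 3)*(o - 5)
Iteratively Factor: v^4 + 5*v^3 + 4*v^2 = (v + 4)*(v^3 + v^2) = (v + 1)*(v + 4)*(v^2) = v*(v + 1)*(v + 4)*(v)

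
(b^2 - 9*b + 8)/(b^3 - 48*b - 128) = (b - 1)/(b^2 + 8*b + 16)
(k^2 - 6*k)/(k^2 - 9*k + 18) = k/(k - 3)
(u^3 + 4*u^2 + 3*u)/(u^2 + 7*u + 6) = u*(u + 3)/(u + 6)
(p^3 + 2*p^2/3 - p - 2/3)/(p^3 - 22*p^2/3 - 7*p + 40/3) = (3*p^2 + 5*p + 2)/(3*p^2 - 19*p - 40)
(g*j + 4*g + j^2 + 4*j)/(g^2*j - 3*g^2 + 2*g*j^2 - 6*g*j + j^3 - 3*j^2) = (j + 4)/(g*j - 3*g + j^2 - 3*j)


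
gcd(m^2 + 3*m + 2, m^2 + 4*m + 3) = m + 1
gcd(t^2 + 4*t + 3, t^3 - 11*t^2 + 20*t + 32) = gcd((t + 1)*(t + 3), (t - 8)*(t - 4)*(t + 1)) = t + 1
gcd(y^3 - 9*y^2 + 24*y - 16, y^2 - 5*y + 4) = y^2 - 5*y + 4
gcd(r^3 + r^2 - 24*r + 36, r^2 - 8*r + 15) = r - 3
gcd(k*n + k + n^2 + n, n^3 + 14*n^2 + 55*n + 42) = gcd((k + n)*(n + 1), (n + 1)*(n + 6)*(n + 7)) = n + 1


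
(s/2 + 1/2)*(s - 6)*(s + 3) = s^3/2 - s^2 - 21*s/2 - 9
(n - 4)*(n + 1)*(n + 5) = n^3 + 2*n^2 - 19*n - 20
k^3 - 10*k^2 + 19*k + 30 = (k - 6)*(k - 5)*(k + 1)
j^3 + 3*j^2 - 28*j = j*(j - 4)*(j + 7)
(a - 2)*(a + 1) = a^2 - a - 2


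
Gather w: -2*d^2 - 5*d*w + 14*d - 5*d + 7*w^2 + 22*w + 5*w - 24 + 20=-2*d^2 + 9*d + 7*w^2 + w*(27 - 5*d) - 4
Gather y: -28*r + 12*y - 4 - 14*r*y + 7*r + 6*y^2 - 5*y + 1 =-21*r + 6*y^2 + y*(7 - 14*r) - 3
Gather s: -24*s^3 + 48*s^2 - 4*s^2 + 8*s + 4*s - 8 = -24*s^3 + 44*s^2 + 12*s - 8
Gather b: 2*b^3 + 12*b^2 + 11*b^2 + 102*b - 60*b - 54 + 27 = 2*b^3 + 23*b^2 + 42*b - 27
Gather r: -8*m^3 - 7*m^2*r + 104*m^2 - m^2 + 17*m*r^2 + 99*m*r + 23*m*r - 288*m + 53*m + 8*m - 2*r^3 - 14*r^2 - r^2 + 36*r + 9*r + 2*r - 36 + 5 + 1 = -8*m^3 + 103*m^2 - 227*m - 2*r^3 + r^2*(17*m - 15) + r*(-7*m^2 + 122*m + 47) - 30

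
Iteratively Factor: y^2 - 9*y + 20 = (y - 4)*(y - 5)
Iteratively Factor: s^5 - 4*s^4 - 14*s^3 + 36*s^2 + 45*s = (s + 3)*(s^4 - 7*s^3 + 7*s^2 + 15*s) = (s - 3)*(s + 3)*(s^3 - 4*s^2 - 5*s) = s*(s - 3)*(s + 3)*(s^2 - 4*s - 5) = s*(s - 5)*(s - 3)*(s + 3)*(s + 1)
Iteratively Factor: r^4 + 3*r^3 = (r)*(r^3 + 3*r^2) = r*(r + 3)*(r^2) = r^2*(r + 3)*(r)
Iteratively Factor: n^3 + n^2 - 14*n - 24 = (n + 3)*(n^2 - 2*n - 8) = (n + 2)*(n + 3)*(n - 4)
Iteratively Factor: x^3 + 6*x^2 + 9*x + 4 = (x + 1)*(x^2 + 5*x + 4) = (x + 1)^2*(x + 4)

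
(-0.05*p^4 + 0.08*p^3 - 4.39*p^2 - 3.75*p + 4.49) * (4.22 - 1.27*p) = 0.0635*p^5 - 0.3126*p^4 + 5.9129*p^3 - 13.7633*p^2 - 21.5273*p + 18.9478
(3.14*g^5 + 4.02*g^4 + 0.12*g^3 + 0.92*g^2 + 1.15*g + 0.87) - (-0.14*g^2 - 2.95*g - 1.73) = 3.14*g^5 + 4.02*g^4 + 0.12*g^3 + 1.06*g^2 + 4.1*g + 2.6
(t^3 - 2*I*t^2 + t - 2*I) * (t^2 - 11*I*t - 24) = t^5 - 13*I*t^4 - 45*t^3 + 35*I*t^2 - 46*t + 48*I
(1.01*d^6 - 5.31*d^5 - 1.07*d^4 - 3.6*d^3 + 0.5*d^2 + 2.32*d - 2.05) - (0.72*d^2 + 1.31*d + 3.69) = 1.01*d^6 - 5.31*d^5 - 1.07*d^4 - 3.6*d^3 - 0.22*d^2 + 1.01*d - 5.74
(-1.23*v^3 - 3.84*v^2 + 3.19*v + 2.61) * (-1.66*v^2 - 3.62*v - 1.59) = 2.0418*v^5 + 10.827*v^4 + 10.5611*v^3 - 9.7748*v^2 - 14.5203*v - 4.1499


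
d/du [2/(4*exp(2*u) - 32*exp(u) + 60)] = (4 - exp(u))*exp(u)/(exp(2*u) - 8*exp(u) + 15)^2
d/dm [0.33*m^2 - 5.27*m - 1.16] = 0.66*m - 5.27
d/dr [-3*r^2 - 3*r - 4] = -6*r - 3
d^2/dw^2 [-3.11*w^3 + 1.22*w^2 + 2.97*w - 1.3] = 2.44 - 18.66*w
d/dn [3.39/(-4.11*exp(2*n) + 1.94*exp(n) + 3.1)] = (27.8658*exp(n) - 6.5766)*exp(n)/(-4.11*exp(2*n) + 1.94*exp(n) + 3.1)^2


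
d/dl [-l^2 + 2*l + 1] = 2 - 2*l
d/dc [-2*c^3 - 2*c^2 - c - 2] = -6*c^2 - 4*c - 1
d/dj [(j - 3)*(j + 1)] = 2*j - 2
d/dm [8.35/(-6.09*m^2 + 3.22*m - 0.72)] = (101.703*m - 26.887)/(6.09*m^2 - 3.22*m + 0.72)^2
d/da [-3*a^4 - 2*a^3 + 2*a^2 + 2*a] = -12*a^3 - 6*a^2 + 4*a + 2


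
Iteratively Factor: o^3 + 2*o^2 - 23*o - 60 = (o - 5)*(o^2 + 7*o + 12) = (o - 5)*(o + 3)*(o + 4)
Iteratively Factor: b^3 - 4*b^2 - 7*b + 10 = (b + 2)*(b^2 - 6*b + 5) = (b - 5)*(b + 2)*(b - 1)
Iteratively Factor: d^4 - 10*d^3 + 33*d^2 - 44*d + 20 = (d - 2)*(d^3 - 8*d^2 + 17*d - 10) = (d - 2)*(d - 1)*(d^2 - 7*d + 10) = (d - 5)*(d - 2)*(d - 1)*(d - 2)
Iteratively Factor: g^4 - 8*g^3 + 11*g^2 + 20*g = (g + 1)*(g^3 - 9*g^2 + 20*g) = (g - 5)*(g + 1)*(g^2 - 4*g) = (g - 5)*(g - 4)*(g + 1)*(g)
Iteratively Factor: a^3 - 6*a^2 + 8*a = (a - 4)*(a^2 - 2*a) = a*(a - 4)*(a - 2)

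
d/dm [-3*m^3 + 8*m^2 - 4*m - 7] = -9*m^2 + 16*m - 4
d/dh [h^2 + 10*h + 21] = 2*h + 10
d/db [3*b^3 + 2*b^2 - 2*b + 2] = 9*b^2 + 4*b - 2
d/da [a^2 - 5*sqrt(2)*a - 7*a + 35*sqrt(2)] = 2*a - 5*sqrt(2) - 7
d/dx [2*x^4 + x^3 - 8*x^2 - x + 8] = 8*x^3 + 3*x^2 - 16*x - 1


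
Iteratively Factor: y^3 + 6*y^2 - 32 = (y + 4)*(y^2 + 2*y - 8) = (y + 4)^2*(y - 2)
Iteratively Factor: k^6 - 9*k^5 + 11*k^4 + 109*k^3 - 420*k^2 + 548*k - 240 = (k - 2)*(k^5 - 7*k^4 - 3*k^3 + 103*k^2 - 214*k + 120) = (k - 2)*(k - 1)*(k^4 - 6*k^3 - 9*k^2 + 94*k - 120) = (k - 2)*(k - 1)*(k + 4)*(k^3 - 10*k^2 + 31*k - 30) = (k - 5)*(k - 2)*(k - 1)*(k + 4)*(k^2 - 5*k + 6) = (k - 5)*(k - 2)^2*(k - 1)*(k + 4)*(k - 3)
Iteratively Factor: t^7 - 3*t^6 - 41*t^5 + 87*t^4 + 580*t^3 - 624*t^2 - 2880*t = (t + 3)*(t^6 - 6*t^5 - 23*t^4 + 156*t^3 + 112*t^2 - 960*t) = (t + 3)*(t + 4)*(t^5 - 10*t^4 + 17*t^3 + 88*t^2 - 240*t) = t*(t + 3)*(t + 4)*(t^4 - 10*t^3 + 17*t^2 + 88*t - 240) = t*(t - 5)*(t + 3)*(t + 4)*(t^3 - 5*t^2 - 8*t + 48) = t*(t - 5)*(t - 4)*(t + 3)*(t + 4)*(t^2 - t - 12) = t*(t - 5)*(t - 4)^2*(t + 3)*(t + 4)*(t + 3)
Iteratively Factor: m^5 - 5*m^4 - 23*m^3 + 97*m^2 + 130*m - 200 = (m - 1)*(m^4 - 4*m^3 - 27*m^2 + 70*m + 200) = (m - 1)*(m + 2)*(m^3 - 6*m^2 - 15*m + 100) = (m - 1)*(m + 2)*(m + 4)*(m^2 - 10*m + 25) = (m - 5)*(m - 1)*(m + 2)*(m + 4)*(m - 5)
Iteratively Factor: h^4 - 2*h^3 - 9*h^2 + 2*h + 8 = (h + 2)*(h^3 - 4*h^2 - h + 4) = (h - 4)*(h + 2)*(h^2 - 1) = (h - 4)*(h - 1)*(h + 2)*(h + 1)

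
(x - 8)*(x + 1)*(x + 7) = x^3 - 57*x - 56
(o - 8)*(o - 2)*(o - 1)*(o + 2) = o^4 - 9*o^3 + 4*o^2 + 36*o - 32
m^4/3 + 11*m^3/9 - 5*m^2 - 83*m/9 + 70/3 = (m/3 + 1)*(m - 7/3)*(m - 2)*(m + 5)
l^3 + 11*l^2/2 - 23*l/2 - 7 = (l - 2)*(l + 1/2)*(l + 7)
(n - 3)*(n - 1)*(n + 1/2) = n^3 - 7*n^2/2 + n + 3/2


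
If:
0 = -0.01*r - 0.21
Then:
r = -21.00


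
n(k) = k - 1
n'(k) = 1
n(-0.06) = -1.06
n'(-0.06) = 1.00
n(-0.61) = -1.61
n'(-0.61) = 1.00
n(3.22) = 2.22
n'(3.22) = 1.00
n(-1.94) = -2.94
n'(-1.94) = 1.00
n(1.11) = 0.11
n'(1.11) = 1.00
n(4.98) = 3.98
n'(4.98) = 1.00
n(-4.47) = -5.47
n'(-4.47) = 1.00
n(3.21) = 2.21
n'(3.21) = 1.00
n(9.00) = 8.00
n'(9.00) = 1.00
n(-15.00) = -16.00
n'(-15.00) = 1.00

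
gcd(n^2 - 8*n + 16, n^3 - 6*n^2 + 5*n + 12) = n - 4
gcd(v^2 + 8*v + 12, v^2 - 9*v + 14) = 1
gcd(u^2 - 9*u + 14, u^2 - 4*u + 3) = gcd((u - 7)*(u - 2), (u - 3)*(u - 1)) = 1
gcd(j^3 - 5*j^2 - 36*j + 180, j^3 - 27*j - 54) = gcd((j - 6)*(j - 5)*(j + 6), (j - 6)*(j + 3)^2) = j - 6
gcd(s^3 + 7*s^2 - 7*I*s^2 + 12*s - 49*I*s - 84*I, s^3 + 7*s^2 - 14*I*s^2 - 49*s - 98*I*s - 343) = s - 7*I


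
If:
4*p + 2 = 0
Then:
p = -1/2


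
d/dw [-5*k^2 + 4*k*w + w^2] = 4*k + 2*w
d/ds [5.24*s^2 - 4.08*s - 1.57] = 10.48*s - 4.08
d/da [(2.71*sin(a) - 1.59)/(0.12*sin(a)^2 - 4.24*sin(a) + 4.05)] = (-0.3252*sin(a)^2 + 0.381600000000001*sin(a) + 4.2339)*cos(a)/(0.0144*sin(a)^4 - 1.0176*sin(a)^3 + 18.9496*sin(a)^2 - 34.344*sin(a) + 16.4025)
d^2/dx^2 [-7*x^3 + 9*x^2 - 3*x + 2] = 18 - 42*x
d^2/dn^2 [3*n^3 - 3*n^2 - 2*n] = 18*n - 6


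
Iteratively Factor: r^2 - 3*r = (r - 3)*(r)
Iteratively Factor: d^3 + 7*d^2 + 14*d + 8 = (d + 4)*(d^2 + 3*d + 2) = (d + 1)*(d + 4)*(d + 2)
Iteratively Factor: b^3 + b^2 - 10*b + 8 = (b - 1)*(b^2 + 2*b - 8) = (b - 1)*(b + 4)*(b - 2)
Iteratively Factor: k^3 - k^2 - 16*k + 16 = (k - 4)*(k^2 + 3*k - 4) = (k - 4)*(k - 1)*(k + 4)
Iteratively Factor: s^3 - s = (s - 1)*(s^2 + s) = s*(s - 1)*(s + 1)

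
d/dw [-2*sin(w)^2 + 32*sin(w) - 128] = 4*(8 - sin(w))*cos(w)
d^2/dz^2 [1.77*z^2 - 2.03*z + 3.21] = 3.54000000000000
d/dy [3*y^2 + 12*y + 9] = 6*y + 12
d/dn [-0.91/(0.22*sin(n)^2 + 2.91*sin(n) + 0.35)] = (0.4004*sin(n) + 2.6481)*cos(n)/(0.22*sin(n)^2 + 2.91*sin(n) + 0.35)^2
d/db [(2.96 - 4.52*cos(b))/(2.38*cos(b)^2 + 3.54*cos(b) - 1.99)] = (-10.7576*cos(b)^2 + 14.0896*cos(b) + 1.4836)*sin(b)/(5.6644*cos(b)^4 + 16.8504*cos(b)^3 + 3.0592*cos(b)^2 - 14.0892*cos(b) + 3.9601)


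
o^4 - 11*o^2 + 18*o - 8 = (o - 2)*(o - 1)^2*(o + 4)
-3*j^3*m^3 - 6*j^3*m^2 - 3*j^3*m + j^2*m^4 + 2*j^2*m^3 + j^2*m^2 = m*(-3*j + m)*(j*m + j)^2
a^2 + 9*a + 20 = (a + 4)*(a + 5)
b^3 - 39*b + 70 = (b - 5)*(b - 2)*(b + 7)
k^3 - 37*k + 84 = (k - 4)*(k - 3)*(k + 7)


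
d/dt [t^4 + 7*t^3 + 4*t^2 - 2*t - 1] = 4*t^3 + 21*t^2 + 8*t - 2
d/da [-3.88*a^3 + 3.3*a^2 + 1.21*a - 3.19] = -11.64*a^2 + 6.6*a + 1.21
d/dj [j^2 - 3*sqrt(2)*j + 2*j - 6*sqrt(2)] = 2*j - 3*sqrt(2) + 2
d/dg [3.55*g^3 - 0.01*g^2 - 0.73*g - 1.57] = 10.65*g^2 - 0.02*g - 0.73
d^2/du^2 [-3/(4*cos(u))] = 3*(cos(u)^2 - 2)/(4*cos(u)^3)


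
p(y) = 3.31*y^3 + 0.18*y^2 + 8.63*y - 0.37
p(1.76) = 33.42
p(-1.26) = -17.58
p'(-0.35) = 9.72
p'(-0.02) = 8.63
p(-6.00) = -760.63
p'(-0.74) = 13.80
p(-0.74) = -8.00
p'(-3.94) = 161.36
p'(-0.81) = 14.85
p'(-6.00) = 363.95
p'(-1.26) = 23.94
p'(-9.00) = 809.72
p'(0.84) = 15.94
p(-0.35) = -3.51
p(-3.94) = -234.03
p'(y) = 9.93*y^2 + 0.36*y + 8.63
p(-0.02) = -0.54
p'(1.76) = 40.02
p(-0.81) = -9.00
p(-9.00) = -2476.45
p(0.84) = 8.97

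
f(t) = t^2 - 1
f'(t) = 2*t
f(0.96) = -0.08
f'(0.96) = 1.92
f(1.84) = 2.39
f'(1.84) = 3.68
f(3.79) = 13.36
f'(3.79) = 7.58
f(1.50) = 1.25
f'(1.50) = 3.00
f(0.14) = -0.98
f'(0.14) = 0.28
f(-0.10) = -0.99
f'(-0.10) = -0.20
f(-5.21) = 26.14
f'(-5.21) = -10.42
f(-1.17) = 0.37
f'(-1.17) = -2.34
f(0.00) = -1.00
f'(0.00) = 0.00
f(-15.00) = 224.00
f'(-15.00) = -30.00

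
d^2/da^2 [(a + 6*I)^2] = 2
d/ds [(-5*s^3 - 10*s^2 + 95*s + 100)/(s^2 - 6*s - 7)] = 5*(-s^2 + 14*s - 13)/(s^2 - 14*s + 49)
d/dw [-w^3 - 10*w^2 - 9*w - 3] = -3*w^2 - 20*w - 9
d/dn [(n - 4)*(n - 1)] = 2*n - 5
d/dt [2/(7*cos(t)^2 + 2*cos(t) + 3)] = 4*(7*cos(t) + 1)*sin(t)/(7*cos(t)^2 + 2*cos(t) + 3)^2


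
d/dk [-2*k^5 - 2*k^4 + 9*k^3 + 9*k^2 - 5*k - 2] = -10*k^4 - 8*k^3 + 27*k^2 + 18*k - 5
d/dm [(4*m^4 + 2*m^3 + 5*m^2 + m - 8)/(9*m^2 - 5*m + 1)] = (72*m^5 - 42*m^4 - 4*m^3 - 28*m^2 + 154*m - 39)/(81*m^4 - 90*m^3 + 43*m^2 - 10*m + 1)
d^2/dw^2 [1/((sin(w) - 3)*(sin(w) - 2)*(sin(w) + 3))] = (-9*sin(w)^6 + 22*sin(w)^5 + 14*sin(w)^4 + 76*sin(w)^3 - 255*sin(w)^2 - 162*sin(w) + 234)/((sin(w) - 3)^3*(sin(w) - 2)^3*(sin(w) + 3)^3)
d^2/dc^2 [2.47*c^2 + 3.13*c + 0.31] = 4.94000000000000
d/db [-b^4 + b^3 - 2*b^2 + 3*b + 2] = -4*b^3 + 3*b^2 - 4*b + 3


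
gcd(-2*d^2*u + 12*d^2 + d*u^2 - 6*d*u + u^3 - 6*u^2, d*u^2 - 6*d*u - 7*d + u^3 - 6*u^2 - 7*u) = 1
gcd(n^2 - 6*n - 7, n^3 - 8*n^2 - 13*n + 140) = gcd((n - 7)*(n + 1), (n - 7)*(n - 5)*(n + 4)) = n - 7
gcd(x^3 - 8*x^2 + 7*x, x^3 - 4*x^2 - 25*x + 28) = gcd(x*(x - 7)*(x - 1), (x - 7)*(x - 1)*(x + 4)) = x^2 - 8*x + 7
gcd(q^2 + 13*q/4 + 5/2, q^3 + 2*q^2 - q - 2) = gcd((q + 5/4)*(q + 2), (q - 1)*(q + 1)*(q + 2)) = q + 2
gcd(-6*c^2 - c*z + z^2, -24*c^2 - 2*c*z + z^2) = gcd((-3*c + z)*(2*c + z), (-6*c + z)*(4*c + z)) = 1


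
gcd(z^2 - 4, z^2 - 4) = z^2 - 4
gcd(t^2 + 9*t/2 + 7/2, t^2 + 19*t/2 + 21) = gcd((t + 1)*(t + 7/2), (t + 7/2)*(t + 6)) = t + 7/2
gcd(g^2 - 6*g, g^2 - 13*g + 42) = g - 6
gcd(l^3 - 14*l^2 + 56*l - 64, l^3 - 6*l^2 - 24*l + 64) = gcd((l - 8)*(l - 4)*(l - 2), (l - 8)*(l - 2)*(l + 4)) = l^2 - 10*l + 16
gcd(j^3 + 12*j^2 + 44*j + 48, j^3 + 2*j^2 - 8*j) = j + 4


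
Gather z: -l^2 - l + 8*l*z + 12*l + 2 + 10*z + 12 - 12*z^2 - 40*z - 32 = -l^2 + 11*l - 12*z^2 + z*(8*l - 30) - 18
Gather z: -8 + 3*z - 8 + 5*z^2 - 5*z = 5*z^2 - 2*z - 16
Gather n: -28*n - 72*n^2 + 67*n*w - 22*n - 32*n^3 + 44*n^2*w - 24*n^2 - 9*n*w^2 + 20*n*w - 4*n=-32*n^3 + n^2*(44*w - 96) + n*(-9*w^2 + 87*w - 54)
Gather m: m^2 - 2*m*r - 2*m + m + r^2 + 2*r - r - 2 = m^2 + m*(-2*r - 1) + r^2 + r - 2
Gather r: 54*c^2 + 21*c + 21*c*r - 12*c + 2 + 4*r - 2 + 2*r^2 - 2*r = 54*c^2 + 9*c + 2*r^2 + r*(21*c + 2)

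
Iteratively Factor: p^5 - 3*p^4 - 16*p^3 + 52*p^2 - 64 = (p - 4)*(p^4 + p^3 - 12*p^2 + 4*p + 16) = (p - 4)*(p + 1)*(p^3 - 12*p + 16) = (p - 4)*(p - 2)*(p + 1)*(p^2 + 2*p - 8) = (p - 4)*(p - 2)*(p + 1)*(p + 4)*(p - 2)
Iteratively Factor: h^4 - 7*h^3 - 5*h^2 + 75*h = (h)*(h^3 - 7*h^2 - 5*h + 75) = h*(h - 5)*(h^2 - 2*h - 15) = h*(h - 5)^2*(h + 3)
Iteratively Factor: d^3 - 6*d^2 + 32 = (d + 2)*(d^2 - 8*d + 16) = (d - 4)*(d + 2)*(d - 4)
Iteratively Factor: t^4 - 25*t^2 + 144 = (t - 3)*(t^3 + 3*t^2 - 16*t - 48) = (t - 3)*(t + 3)*(t^2 - 16) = (t - 3)*(t + 3)*(t + 4)*(t - 4)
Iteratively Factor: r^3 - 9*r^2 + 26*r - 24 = (r - 3)*(r^2 - 6*r + 8) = (r - 4)*(r - 3)*(r - 2)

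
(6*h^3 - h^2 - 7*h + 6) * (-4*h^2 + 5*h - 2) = -24*h^5 + 34*h^4 + 11*h^3 - 57*h^2 + 44*h - 12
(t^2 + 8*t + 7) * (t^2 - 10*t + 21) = t^4 - 2*t^3 - 52*t^2 + 98*t + 147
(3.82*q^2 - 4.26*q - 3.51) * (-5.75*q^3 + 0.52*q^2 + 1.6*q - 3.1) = -21.965*q^5 + 26.4814*q^4 + 24.0793*q^3 - 20.4832*q^2 + 7.59*q + 10.881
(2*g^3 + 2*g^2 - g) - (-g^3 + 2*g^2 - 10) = 3*g^3 - g + 10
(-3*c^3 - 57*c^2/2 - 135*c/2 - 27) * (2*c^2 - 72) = -6*c^5 - 57*c^4 + 81*c^3 + 1998*c^2 + 4860*c + 1944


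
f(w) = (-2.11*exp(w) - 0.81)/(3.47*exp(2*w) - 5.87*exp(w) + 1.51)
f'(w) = (-2.11*exp(w) - 0.81)*(-6.94*exp(2*w) + 5.87*exp(w))/(3.47*exp(2*w) - 5.87*exp(w) + 1.51)^2 - 2.11*exp(w)/(3.47*exp(2*w) - 5.87*exp(w) + 1.51)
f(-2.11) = -1.25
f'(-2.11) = -1.20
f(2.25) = -0.08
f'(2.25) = 0.10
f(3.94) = -0.01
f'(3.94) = 0.01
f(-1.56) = -2.92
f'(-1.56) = -7.32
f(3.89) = -0.01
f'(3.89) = 0.01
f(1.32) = -0.31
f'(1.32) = 0.55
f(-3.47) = -0.66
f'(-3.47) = -0.14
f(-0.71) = 3.44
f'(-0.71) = -5.80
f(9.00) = 0.00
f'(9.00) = 0.00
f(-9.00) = -0.54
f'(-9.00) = 0.00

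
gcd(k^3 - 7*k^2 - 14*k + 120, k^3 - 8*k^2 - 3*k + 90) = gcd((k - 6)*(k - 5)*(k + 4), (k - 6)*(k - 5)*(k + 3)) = k^2 - 11*k + 30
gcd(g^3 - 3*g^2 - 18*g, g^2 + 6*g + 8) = 1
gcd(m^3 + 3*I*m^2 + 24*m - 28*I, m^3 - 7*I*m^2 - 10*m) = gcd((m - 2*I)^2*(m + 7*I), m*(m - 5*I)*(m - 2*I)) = m - 2*I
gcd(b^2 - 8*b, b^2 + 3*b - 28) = 1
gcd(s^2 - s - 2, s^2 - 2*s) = s - 2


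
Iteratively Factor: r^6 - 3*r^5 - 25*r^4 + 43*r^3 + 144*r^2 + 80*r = (r - 5)*(r^5 + 2*r^4 - 15*r^3 - 32*r^2 - 16*r) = (r - 5)*(r + 1)*(r^4 + r^3 - 16*r^2 - 16*r) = (r - 5)*(r - 4)*(r + 1)*(r^3 + 5*r^2 + 4*r) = (r - 5)*(r - 4)*(r + 1)^2*(r^2 + 4*r) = (r - 5)*(r - 4)*(r + 1)^2*(r + 4)*(r)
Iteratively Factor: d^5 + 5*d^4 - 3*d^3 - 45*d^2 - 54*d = (d - 3)*(d^4 + 8*d^3 + 21*d^2 + 18*d) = (d - 3)*(d + 2)*(d^3 + 6*d^2 + 9*d) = (d - 3)*(d + 2)*(d + 3)*(d^2 + 3*d) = (d - 3)*(d + 2)*(d + 3)^2*(d)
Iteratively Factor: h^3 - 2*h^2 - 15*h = (h - 5)*(h^2 + 3*h) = (h - 5)*(h + 3)*(h)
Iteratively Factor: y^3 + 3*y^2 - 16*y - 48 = (y + 3)*(y^2 - 16) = (y + 3)*(y + 4)*(y - 4)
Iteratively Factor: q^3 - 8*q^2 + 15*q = (q - 5)*(q^2 - 3*q) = q*(q - 5)*(q - 3)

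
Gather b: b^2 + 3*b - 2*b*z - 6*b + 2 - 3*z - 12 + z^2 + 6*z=b^2 + b*(-2*z - 3) + z^2 + 3*z - 10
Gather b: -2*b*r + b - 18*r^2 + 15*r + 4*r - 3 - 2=b*(1 - 2*r) - 18*r^2 + 19*r - 5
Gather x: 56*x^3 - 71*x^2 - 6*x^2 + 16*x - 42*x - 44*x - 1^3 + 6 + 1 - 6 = 56*x^3 - 77*x^2 - 70*x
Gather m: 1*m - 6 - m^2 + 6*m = -m^2 + 7*m - 6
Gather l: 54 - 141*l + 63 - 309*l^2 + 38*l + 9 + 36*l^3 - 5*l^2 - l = 36*l^3 - 314*l^2 - 104*l + 126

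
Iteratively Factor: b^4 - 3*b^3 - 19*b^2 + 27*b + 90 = (b + 3)*(b^3 - 6*b^2 - b + 30) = (b + 2)*(b + 3)*(b^2 - 8*b + 15) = (b - 5)*(b + 2)*(b + 3)*(b - 3)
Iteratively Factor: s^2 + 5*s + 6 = (s + 2)*(s + 3)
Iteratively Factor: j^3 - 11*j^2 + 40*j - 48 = (j - 4)*(j^2 - 7*j + 12) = (j - 4)^2*(j - 3)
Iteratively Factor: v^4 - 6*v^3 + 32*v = (v - 4)*(v^3 - 2*v^2 - 8*v) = (v - 4)*(v + 2)*(v^2 - 4*v) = v*(v - 4)*(v + 2)*(v - 4)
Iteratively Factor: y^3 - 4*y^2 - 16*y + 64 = (y + 4)*(y^2 - 8*y + 16) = (y - 4)*(y + 4)*(y - 4)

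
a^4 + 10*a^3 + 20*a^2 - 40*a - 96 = (a - 2)*(a + 2)*(a + 4)*(a + 6)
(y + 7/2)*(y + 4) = y^2 + 15*y/2 + 14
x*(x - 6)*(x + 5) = x^3 - x^2 - 30*x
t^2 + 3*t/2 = t*(t + 3/2)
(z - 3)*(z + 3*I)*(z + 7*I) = z^3 - 3*z^2 + 10*I*z^2 - 21*z - 30*I*z + 63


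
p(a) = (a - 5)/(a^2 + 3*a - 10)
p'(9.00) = 0.00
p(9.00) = 0.04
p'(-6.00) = -1.42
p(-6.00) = -1.38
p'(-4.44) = -4.55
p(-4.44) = 2.62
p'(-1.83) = -0.11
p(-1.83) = 0.56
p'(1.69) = 4.43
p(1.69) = 1.60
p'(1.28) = 0.79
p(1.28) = 0.82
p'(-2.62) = -0.23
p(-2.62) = 0.69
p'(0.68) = 0.20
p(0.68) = 0.58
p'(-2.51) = -0.21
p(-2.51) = 0.67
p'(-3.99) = -1.39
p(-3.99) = 1.49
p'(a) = (-2*a - 3)*(a - 5)/(a^2 + 3*a - 10)^2 + 1/(a^2 + 3*a - 10) = (a^2 + 3*a - (a - 5)*(2*a + 3) - 10)/(a^2 + 3*a - 10)^2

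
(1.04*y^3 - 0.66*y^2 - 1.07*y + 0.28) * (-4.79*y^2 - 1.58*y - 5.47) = -4.9816*y^5 + 1.5182*y^4 + 0.479300000000001*y^3 + 3.9596*y^2 + 5.4105*y - 1.5316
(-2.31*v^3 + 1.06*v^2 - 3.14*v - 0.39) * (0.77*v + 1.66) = -1.7787*v^4 - 3.0184*v^3 - 0.6582*v^2 - 5.5127*v - 0.6474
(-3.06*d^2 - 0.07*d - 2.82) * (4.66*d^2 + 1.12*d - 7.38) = -14.2596*d^4 - 3.7534*d^3 + 9.3632*d^2 - 2.6418*d + 20.8116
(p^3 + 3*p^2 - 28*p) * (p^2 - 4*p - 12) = p^5 - p^4 - 52*p^3 + 76*p^2 + 336*p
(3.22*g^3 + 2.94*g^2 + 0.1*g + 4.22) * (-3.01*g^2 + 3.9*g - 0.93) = -9.6922*g^5 + 3.7086*g^4 + 8.1704*g^3 - 15.0464*g^2 + 16.365*g - 3.9246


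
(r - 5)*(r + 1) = r^2 - 4*r - 5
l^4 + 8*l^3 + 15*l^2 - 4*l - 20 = (l - 1)*(l + 2)^2*(l + 5)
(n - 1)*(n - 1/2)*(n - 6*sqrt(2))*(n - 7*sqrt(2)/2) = n^4 - 19*sqrt(2)*n^3/2 - 3*n^3/2 + 57*sqrt(2)*n^2/4 + 85*n^2/2 - 63*n - 19*sqrt(2)*n/4 + 21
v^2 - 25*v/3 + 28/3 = (v - 7)*(v - 4/3)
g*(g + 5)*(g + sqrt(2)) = g^3 + sqrt(2)*g^2 + 5*g^2 + 5*sqrt(2)*g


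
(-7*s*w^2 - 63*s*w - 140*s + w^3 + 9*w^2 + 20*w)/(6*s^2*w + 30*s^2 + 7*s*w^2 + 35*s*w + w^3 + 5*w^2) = (-7*s*w - 28*s + w^2 + 4*w)/(6*s^2 + 7*s*w + w^2)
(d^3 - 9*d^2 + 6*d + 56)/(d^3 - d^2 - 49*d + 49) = (d^2 - 2*d - 8)/(d^2 + 6*d - 7)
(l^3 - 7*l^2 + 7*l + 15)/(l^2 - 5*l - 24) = (-l^3 + 7*l^2 - 7*l - 15)/(-l^2 + 5*l + 24)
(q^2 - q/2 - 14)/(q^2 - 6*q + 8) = (q + 7/2)/(q - 2)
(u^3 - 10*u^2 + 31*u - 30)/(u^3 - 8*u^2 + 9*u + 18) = (u^2 - 7*u + 10)/(u^2 - 5*u - 6)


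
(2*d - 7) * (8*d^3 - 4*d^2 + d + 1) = 16*d^4 - 64*d^3 + 30*d^2 - 5*d - 7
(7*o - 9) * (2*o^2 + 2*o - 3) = 14*o^3 - 4*o^2 - 39*o + 27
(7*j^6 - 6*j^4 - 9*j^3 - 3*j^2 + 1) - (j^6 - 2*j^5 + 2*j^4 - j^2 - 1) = 6*j^6 + 2*j^5 - 8*j^4 - 9*j^3 - 2*j^2 + 2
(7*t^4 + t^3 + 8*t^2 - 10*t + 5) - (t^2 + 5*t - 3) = 7*t^4 + t^3 + 7*t^2 - 15*t + 8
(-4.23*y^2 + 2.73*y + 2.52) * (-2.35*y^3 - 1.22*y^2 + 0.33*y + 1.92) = 9.9405*y^5 - 1.2549*y^4 - 10.6485*y^3 - 10.2951*y^2 + 6.0732*y + 4.8384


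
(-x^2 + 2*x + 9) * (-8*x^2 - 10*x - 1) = 8*x^4 - 6*x^3 - 91*x^2 - 92*x - 9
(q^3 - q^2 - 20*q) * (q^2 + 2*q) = q^5 + q^4 - 22*q^3 - 40*q^2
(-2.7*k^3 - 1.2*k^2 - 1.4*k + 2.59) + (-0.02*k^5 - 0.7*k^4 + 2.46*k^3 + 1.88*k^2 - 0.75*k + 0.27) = -0.02*k^5 - 0.7*k^4 - 0.24*k^3 + 0.68*k^2 - 2.15*k + 2.86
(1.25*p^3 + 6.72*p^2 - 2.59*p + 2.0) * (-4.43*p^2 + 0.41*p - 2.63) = -5.5375*p^5 - 29.2571*p^4 + 10.9414*p^3 - 27.5955*p^2 + 7.6317*p - 5.26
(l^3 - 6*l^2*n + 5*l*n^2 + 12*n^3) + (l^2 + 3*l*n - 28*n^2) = l^3 - 6*l^2*n + l^2 + 5*l*n^2 + 3*l*n + 12*n^3 - 28*n^2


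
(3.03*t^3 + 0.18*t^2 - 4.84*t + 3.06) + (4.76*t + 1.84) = 3.03*t^3 + 0.18*t^2 - 0.0800000000000001*t + 4.9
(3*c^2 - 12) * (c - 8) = 3*c^3 - 24*c^2 - 12*c + 96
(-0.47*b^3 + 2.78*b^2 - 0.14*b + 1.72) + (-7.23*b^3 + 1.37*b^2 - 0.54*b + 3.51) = -7.7*b^3 + 4.15*b^2 - 0.68*b + 5.23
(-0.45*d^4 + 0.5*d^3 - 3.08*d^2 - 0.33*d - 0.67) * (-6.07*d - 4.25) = 2.7315*d^5 - 1.1225*d^4 + 16.5706*d^3 + 15.0931*d^2 + 5.4694*d + 2.8475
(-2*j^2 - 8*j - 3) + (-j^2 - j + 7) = -3*j^2 - 9*j + 4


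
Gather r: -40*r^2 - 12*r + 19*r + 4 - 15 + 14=-40*r^2 + 7*r + 3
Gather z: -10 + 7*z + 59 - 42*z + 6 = 55 - 35*z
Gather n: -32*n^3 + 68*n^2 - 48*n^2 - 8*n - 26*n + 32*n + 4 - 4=-32*n^3 + 20*n^2 - 2*n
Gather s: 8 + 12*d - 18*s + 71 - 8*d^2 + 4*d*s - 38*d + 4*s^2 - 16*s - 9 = -8*d^2 - 26*d + 4*s^2 + s*(4*d - 34) + 70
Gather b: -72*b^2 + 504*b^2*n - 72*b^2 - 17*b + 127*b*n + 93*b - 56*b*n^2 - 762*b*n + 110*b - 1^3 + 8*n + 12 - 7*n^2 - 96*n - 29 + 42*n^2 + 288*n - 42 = b^2*(504*n - 144) + b*(-56*n^2 - 635*n + 186) + 35*n^2 + 200*n - 60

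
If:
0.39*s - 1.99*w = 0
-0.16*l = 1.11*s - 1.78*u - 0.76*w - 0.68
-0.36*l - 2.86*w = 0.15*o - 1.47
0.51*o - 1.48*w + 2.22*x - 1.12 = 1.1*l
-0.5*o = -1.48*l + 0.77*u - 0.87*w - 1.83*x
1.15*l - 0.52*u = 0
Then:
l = 0.30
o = 2.06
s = 1.88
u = 0.66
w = 0.37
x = 0.42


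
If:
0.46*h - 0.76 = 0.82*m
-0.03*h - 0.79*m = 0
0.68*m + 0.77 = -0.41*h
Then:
No Solution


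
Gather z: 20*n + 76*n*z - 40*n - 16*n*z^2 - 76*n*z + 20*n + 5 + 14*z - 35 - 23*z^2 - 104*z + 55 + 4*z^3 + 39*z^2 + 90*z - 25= 4*z^3 + z^2*(16 - 16*n)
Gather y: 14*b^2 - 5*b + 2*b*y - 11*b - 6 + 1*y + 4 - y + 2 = 14*b^2 + 2*b*y - 16*b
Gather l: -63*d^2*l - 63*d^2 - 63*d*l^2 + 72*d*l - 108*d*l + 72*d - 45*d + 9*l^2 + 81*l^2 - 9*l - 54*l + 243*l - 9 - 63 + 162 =-63*d^2 + 27*d + l^2*(90 - 63*d) + l*(-63*d^2 - 36*d + 180) + 90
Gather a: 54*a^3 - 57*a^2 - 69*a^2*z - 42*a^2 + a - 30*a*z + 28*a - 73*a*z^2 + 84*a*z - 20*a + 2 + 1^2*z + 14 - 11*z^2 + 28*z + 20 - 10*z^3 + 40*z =54*a^3 + a^2*(-69*z - 99) + a*(-73*z^2 + 54*z + 9) - 10*z^3 - 11*z^2 + 69*z + 36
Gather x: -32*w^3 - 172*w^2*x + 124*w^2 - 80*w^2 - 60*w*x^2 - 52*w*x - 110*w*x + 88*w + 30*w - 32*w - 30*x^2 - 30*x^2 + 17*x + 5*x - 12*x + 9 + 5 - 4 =-32*w^3 + 44*w^2 + 86*w + x^2*(-60*w - 60) + x*(-172*w^2 - 162*w + 10) + 10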